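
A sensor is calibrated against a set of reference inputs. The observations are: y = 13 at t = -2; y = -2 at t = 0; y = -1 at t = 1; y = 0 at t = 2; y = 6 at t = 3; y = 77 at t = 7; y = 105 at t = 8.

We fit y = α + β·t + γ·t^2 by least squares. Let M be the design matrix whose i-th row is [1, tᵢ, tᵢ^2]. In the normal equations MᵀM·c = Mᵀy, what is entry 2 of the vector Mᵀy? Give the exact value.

1370

Entry 2 ↔ basis t, so (Mᵀy)_{2} = Σᵢ (t)·yᵢ = (-2)·(13) + (0)·(-2) + (1)·(-1) + (2)·(0) + (3)·(6) + (7)·(77) + (8)·(105) = 1370.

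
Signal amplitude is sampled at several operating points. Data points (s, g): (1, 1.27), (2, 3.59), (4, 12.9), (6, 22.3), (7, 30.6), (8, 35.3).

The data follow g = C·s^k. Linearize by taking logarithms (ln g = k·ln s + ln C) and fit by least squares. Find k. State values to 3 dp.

k = 1.627

Taking logs, ln g = k·ln s + ln C, so regress ln g on ln s.
AᵀA = [[13.7233, 7.8966]; [7.8966, 6]], rhs = [24.0615, 14.1639]ᵀ  (here Σln s = 7.8966, Σ(ln s)² = 13.7233, Σln g = 14.1639, Σln s·ln g = 24.0615).
Δ = 13.7233·6 − (7.8966)² = 19.9843; k = (24.0615·6 − 7.8966·14.1639)/19.9843 = 1.62745, ln C = (13.7233·14.1639 − 7.8966·24.0615)/19.9843 = 0.21877.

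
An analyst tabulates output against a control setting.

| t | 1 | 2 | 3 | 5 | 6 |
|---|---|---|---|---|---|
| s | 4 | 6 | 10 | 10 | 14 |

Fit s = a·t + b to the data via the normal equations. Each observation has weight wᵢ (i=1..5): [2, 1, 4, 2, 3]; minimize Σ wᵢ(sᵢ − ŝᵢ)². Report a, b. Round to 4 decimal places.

Compute the Gram sums: Σwᵢ·t·t = 200, Σwᵢ·t = 44, Σwᵢ·1 = 12.
And Σwᵢ·t·s = 492, Σwᵢ·s = 116.
Normal equations: [[200, 44]; [44, 12]]·[a, b]ᵀ = [492, 116]ᵀ.
Determinant 200·12 − 44² = 464.
a = (492·12 − 44·116)/464 = 50/29; b = (200·116 − 44·492)/464 = 97/29.

a = 1.7241, b = 3.3448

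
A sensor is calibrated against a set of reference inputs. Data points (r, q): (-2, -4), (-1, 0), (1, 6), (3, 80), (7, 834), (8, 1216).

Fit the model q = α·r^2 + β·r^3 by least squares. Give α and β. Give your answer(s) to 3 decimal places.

α = 2.981, β = 2.003

Entries of AᵀA: Σr^2·r^2 = 6596, Σr^2·r^3 = 49786, Σr^3·r^3 = 380588.
For Aᵀq: Σr^2·q = 119400, Σr^3·q = 910852.
Eliminating β: 380588·(row 1) − 49786·(row 2) gives 31712652·α = 380588·119400 − 49786·910852 = 94529528, so α = 23632382/7928163.
Then β = (910852 − 49786·(23632382/7928163))/380588 = 15882848/7928163.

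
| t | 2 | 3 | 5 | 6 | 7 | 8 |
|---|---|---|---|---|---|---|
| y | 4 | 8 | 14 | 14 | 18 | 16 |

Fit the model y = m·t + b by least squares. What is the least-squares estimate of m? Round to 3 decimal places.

m = 2.149

The normal system XᵀX·[m, b]ᵀ = Xᵀy is [[187, 31]; [31, 6]]·[m, b]ᵀ = [440, 74]ᵀ.
Eliminating b: 6·(row 1) − 31·(row 2) gives 161·m = 6·440 − 31·74 = 346, so m = 346/161.
Then b = (74 − 31·(346/161))/6 = 198/161.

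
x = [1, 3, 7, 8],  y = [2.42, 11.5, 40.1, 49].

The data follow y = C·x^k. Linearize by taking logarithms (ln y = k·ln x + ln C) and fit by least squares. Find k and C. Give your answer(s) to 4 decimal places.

k = 1.4468, C = 2.3963

With ln yᵢ as the transformed response and ln xᵢ as the regressor:
Σln x = 5.1240, Σ(ln x)² = 9.3176, Σln y = 10.9093, Σln x·ln y = 17.9591.
Normal system: [[9.3176, 5.1240]; [5.1240, 4]]·[k, ln C]ᵀ = [17.9591, 10.9093]ᵀ.
Δ = 9.3176·4 − (5.1240)² = 11.0154; k = (17.9591·4 − 5.1240·10.9093)/11.0154 = 1.44684, ln C = (9.3176·10.9093 − 5.1240·17.9591)/11.0154 = 0.87394, so C = exp(0.87394) = 2.39634.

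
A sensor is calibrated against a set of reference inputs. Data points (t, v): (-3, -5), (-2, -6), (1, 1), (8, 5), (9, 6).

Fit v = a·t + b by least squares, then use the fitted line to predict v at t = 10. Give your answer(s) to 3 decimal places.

From the data, Σt·t = 159, Σt = 13, Σ1 = 5.
And Σt·v = 122, Σv = 1.
det = 159·5 − 13² = 626.
a = (122·5 − 13·1)/626 = 597/626; b = (159·1 − 13·122)/626 = -1427/626.
At t = 10: v̂ = (597/626)·(10) + (-1427/626)·(1) = 4543/626.

v̂ = 7.257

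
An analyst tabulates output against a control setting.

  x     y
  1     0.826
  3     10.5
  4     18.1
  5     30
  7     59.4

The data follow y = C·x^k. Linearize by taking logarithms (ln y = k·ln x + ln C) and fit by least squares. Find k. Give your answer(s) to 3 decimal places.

With ln yᵢ as the transformed response and ln xᵢ as the regressor:
Σln x = 6.0403, Σ(ln x)² = 9.5056, Σln y = 12.5416, Σln x·ln y = 20.0195.
Equations: 9.5056·k + 6.0403·ln C = 20.0195;  6.0403·k + 5·ln C = 12.5416.
Slope k = (n·Σln x·ln y − Σln x·Σln y)/(n·Σ(ln x)² − (Σln x)²) = (5·20.0195 − 6.0403·12.5416)/11.0434 = 2.20430; ln C = (Σln y − k·Σln x)/n = -0.15459.

k = 2.204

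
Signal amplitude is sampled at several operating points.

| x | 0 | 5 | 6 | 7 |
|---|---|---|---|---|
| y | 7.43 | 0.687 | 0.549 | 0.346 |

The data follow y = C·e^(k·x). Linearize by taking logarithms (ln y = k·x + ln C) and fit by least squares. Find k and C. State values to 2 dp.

Taking logs, ln y = k·x + ln C, so regress ln y on x.
AᵀA = [[110.0000, 18.0000]; [18.0000, 4]], rhs = [-12.9043, -0.0309]ᵀ  (here Σx = 18.0000, Σ(x)² = 110.0000, Σln y = -0.0309, Σx·ln y = -12.9043).
Δ = 110.0000·4 − (18.0000)² = 116.0000; k = (-12.9043·4 − 18.0000·-0.0309)/116.0000 = -0.44018, ln C = (110.0000·-0.0309 − 18.0000·-12.9043)/116.0000 = 1.97311, so C = exp(1.97311) = 7.19304.

k = -0.44, C = 7.19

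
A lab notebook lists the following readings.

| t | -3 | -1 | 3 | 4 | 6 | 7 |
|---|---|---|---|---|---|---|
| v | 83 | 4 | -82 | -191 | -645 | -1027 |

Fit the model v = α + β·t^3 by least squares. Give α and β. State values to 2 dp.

Compute the Gram sums: Σ1 = 6, Σt^3 = 622, Σt^3·t^3 = 169860.
And Σv = -1858, Σt^3·v = -508264.
So AᵀA·[α, β]ᵀ = Aᵀv: [[6, 622]; [622, 169860]]·[α, β]ᵀ = [-1858, -508264]ᵀ.
det = 6·169860 − 622² = 632276.
α = ((-1858)·169860 − 622·(-508264))/632276 = 135082/158069; β = (6·(-508264) − 622·(-1858))/632276 = -473477/158069.

α = 0.85, β = -3.00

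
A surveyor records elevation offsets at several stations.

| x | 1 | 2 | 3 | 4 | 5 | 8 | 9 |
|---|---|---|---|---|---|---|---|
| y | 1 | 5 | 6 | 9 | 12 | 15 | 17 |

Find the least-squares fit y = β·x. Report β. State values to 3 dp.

From the data, Σx·x = 200.
For Aᵀy: Σx·y = 398.
Normal equations: [[200]]·[β]ᵀ = [398]ᵀ.
β = 398/200 = 1.99.

β = 1.990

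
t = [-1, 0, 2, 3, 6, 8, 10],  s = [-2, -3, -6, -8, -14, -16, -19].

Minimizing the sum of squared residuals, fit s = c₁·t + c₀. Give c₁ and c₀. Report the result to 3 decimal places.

The normal equations are: 214·c₁ + 28·c₀ = -436;  28·c₁ + 7·c₀ = -68.
det = 214·7 − 28² = 714.
c₁ = ((-436)·7 − 28·(-68))/714 = -82/51; c₀ = (214·(-68) − 28·(-436))/714 = -1172/357.

c₁ = -1.608, c₀ = -3.283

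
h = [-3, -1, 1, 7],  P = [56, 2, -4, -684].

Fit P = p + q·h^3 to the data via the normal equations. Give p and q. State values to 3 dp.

p = 0.101, q = -1.995

From the data, Σ1 = 4, Σh^3 = 316, Σh^3·h^3 = 118380.
For MᵀP: ΣP = -630, Σh^3·P = -236130.
MᵀM·[p, q]ᵀ = MᵀP becomes [[4, 316]; [316, 118380]]·[p, q]ᵀ = [-630, -236130]ᵀ.
Δ = 4·118380 − 316² = 373664.
p = ((-630)·118380 − 316·(-236130))/373664 = 2355/23354; q = (4·(-236130) − 316·(-630))/373664 = -23295/11677.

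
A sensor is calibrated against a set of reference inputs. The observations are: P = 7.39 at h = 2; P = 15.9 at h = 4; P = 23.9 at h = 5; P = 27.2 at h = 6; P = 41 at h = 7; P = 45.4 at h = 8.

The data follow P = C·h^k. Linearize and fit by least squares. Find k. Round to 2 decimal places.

k = 1.33

Taking logs, ln P = k·ln h + ln C, so regress ln P on ln h.
Σln h = 9.5060, Σ(ln h)² = 16.3136, Σln P = 18.7726, Σln h·ln P = 31.4085.
Equations: 16.3136·k + 9.5060·ln C = 31.4085;  9.5060·k + 6·ln C = 18.7726.
Solving (det = 7.5177): k = 1.32996, ln C = 1.02167.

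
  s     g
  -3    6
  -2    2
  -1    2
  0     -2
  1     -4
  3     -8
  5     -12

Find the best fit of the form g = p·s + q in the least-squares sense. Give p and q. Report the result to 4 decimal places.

p = -2.2036, q = -1.3413

Setting ∂/∂p … = 0 gives: 49·p + 3·q = -112;  3·p + 7·q = -16.
Eliminating q: 7·(row 1) − 3·(row 2) gives 334·p = 7·(-112) − 3·(-16) = -736, so p = -368/167.
Then q = ((-16) − 3·(-368/167))/7 = -224/167.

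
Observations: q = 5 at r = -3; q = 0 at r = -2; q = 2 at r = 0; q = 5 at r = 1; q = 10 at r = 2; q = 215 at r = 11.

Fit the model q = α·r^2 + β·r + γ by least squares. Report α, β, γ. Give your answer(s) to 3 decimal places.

Setting ∂/∂α … = 0 gives: 14755·α + 1305·β + 139·γ = 26105;  1305·α + 139·β + 9·γ = 2375;  139·α + 9·β + 6·γ = 237.
Inverting the 3×3 Gram matrix, [α, β, γ]ᵀ = [559107/367964, 1036195/367964, 6910/91991]ᵀ.

α = 1.519, β = 2.816, γ = 0.075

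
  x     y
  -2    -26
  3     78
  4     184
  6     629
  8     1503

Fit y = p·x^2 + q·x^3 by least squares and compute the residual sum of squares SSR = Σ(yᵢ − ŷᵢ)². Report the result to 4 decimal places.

SSR = 2.6012

The normal equations are: 5745·p + 41779·q = 122378;  41779·p + 313689·q = 919490.
(Σx^2·x^2 = 5745, Σx^2·x^3 = 41779, Σx^3·x^3 = 313689, Σx^2·y = 122378, Σx^3·y = 919490.)
Δ = 5745·313689 − 41779² = 56658464.
p = (122378·313689 − 41779·919490)/56658464 = -6685067/14164616; q = (5745·919490 − 41779·122378)/56658464 = 42409897/14164616.
Residuals: -565143/3541154, 2492304/1770577, -122874/1770577, -2582969/3541154, 424359/1770577; SSR = 9211163/3541154.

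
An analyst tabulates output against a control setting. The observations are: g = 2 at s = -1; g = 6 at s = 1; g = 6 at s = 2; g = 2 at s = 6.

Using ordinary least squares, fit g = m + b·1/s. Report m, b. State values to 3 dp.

m = 3.641, b = 2.154

MᵀM·[m, b]ᵀ = Mᵀg reads: 4·m + (2/3)·b = 16;  (2/3)·m + (41/18)·b = 22/3.
(Σ1 = 4, Σ1/s = 2/3, Σ1/s·1/s = 41/18, Σg = 16, Σ1/s·g = 22/3.)
Determinant 4·(41/18) − (2/3)² = 26/3.
m = (16·(41/18) − (2/3)·(22/3))/(26/3) = 142/39; b = (4·(22/3) − (2/3)·16)/(26/3) = 28/13.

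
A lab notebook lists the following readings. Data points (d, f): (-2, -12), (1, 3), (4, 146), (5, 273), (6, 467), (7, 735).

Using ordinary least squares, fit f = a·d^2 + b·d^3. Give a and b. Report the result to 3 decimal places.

From the data, Σd^2·d^2 = 4595, Σd^2·d^3 = 28701, Σd^3·d^3 = 184091.
And Σd^2·f = 61943, Σd^3·f = 396545.
Determinant 4595·184091 − 28701² = 22150744.
a = (61943·184091 − 28701·396545)/22150744 = 248986/251713; b = (4595·396545 − 28701·61943)/22150744 = 503389/251713.

a = 0.989, b = 2.000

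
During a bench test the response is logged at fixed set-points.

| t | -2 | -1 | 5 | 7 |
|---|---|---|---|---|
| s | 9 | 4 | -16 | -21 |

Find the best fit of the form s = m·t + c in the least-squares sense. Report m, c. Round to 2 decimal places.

From the data, Σt·t = 79, Σt = 9, Σ1 = 4.
For Aᵀs: Σt·s = -249, Σs = -24.
Normal equations: [[79, 9]; [9, 4]]·[m, c]ᵀ = [-249, -24]ᵀ.
Δ = 79·4 − 9² = 235.
m = ((-249)·4 − 9·(-24))/235 = -156/47; c = (79·(-24) − 9·(-249))/235 = 69/47.

m = -3.32, c = 1.47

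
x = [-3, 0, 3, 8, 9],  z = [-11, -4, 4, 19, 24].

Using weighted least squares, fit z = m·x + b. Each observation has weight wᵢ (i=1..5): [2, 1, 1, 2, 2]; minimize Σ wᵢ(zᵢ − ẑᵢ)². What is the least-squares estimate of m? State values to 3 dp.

AᵀWA·[m, b]ᵀ = AᵀWz reads: 317·m + 31·b = 814;  31·m + 8·b = 64.
Determinant 317·8 − 31² = 1575.
m = (814·8 − 31·64)/1575 = 4528/1575; b = (317·64 − 31·814)/1575 = -4946/1575.

m = 2.875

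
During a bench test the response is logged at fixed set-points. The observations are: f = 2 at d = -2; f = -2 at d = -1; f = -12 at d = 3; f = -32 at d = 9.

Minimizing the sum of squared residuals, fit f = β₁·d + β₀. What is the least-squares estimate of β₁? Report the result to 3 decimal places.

β₁ = -3.037

Setting ∂/∂β₁ … = 0 gives: 95·β₁ + 9·β₀ = -326;  9·β₁ + 4·β₀ = -44.
(Σd·d = 95, Σd = 9, Σ1 = 4, Σd·f = -326, Σf = -44.)
Determinant 95·4 − 9² = 299.
β₁ = ((-326)·4 − 9·(-44))/299 = -908/299; β₀ = (95·(-44) − 9·(-326))/299 = -1246/299.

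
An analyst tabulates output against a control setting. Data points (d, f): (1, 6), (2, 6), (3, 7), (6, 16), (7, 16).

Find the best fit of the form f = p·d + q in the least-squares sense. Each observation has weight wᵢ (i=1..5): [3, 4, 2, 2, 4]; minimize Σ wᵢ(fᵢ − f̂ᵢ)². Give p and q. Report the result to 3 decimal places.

From the data, Σwᵢ·d·d = 305, Σwᵢ·d = 57, Σwᵢ·1 = 15.
Moment sums: Σwᵢ·d·f = 748, Σwᵢ·f = 152.
Normal equations: [[305, 57]; [57, 15]]·[p, q]ᵀ = [748, 152]ᵀ.
Determinant 305·15 − 57² = 1326.
p = (748·15 − 57·152)/1326 = 426/221; q = (305·152 − 57·748)/1326 = 1862/663.

p = 1.928, q = 2.808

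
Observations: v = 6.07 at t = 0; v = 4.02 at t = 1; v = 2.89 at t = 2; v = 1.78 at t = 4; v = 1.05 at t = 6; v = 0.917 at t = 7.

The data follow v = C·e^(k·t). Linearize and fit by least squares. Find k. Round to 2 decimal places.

k = -0.27

With ln vᵢ as the transformed response and tᵢ as the regressor:
Σt = 20.0000, Σ(t)² = 106.0000, Σln v = 4.7947, Σt·ln v = 5.5065.
Equations: 106.0000·k + 20.0000·ln C = 5.5065;  20.0000·k + 6·ln C = 4.7947.
Δ = 106.0000·6 − (20.0000)² = 236.0000; k = (5.5065·6 − 20.0000·4.7947)/236.0000 = -0.26633, ln C = (106.0000·4.7947 − 20.0000·5.5065)/236.0000 = 1.68688.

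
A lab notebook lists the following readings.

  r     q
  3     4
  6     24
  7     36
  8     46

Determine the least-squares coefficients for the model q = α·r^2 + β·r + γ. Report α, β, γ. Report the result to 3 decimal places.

α = 0.779, β = -0.061, γ = -2.906

Entries of XᵀX: Σr^2·r^2 = 7874, Σr^2·r = 1098, Σr^2 = 158, Σr·r = 158, Σr = 24, Σ1 = 4.
For Xᵀq: Σr^2·q = 5608, Σr·q = 776, Σq = 110.
Normal equations: [[7874, 1098, 158]; [1098, 158, 24]; [158, 24, 4]]·[α, β, γ]ᵀ = [5608, 776, 110]ᵀ.
Row-reducing yields α = 141/181, β = -11/181, γ = -526/181.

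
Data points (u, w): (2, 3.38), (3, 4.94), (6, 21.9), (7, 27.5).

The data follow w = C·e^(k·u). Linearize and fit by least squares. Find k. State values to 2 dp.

k = 0.44

Linearized form: ln w = k·u + ln C. From the 4 transformed points,
Σu = 18.0000, Σ(u)² = 98.0000, Σln w = 9.2159, Σu·ln w = 48.9461.
Normal system: [[98.0000, 18.0000]; [18.0000, 4]]·[k, ln C]ᵀ = [48.9461, 9.2159]ᵀ.
Slope k = (n·Σu·ln w − Σu·Σln w)/(n·Σ(u)² − (Σu)²) = (4·48.9461 − 18.0000·9.2159)/68.0000 = 0.43967; ln C = (Σln w − k·Σu)/n = 0.32545.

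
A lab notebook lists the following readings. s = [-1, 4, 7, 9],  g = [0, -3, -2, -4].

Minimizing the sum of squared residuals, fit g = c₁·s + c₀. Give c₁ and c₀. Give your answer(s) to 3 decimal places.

AᵀA·[c₁, c₀]ᵀ = Aᵀg reads: 147·c₁ + 19·c₀ = -62;  19·c₁ + 4·c₀ = -9.
Δ = 147·4 − 19² = 227.
c₁ = ((-62)·4 − 19·(-9))/227 = -77/227; c₀ = (147·(-9) − 19·(-62))/227 = -145/227.

c₁ = -0.339, c₀ = -0.639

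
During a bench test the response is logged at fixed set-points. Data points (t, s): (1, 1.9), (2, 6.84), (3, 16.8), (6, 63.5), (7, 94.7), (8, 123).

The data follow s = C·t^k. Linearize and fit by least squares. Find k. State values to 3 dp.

k = 2.014

With ln sᵢ as the transformed response and ln tᵢ as the regressor:
XᵀX = [[13.0084, 7.6089]; [7.6089, 6]], rhs = [30.7320, 18.9000]ᵀ  (here Σln t = 7.6089, Σ(ln t)² = 13.0084, Σln s = 18.9000, Σln t·ln s = 30.7320).
Δ = 13.0084·6 − (7.6089)² = 20.1558; k = (30.7320·6 − 7.6089·18.9000)/20.1558 = 2.01354, ln C = (13.0084·18.9000 − 7.6089·30.7320)/20.1558 = 0.59653.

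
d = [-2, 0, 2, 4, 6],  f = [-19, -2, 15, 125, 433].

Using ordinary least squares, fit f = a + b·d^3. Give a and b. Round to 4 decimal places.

The normal system XᵀX·[a, b]ᵀ = Xᵀf is [[5, 280]; [280, 50880]]·[a, b]ᵀ = [552, 101800]ᵀ.
Eliminating b: 50880·(row 1) − 280·(row 2) gives 176000·a = 50880·552 − 280·101800 = -418240, so a = -1307/550.
Then b = (101800 − 280·(-1307/550))/50880 = 8861/4400.

a = -2.3764, b = 2.0139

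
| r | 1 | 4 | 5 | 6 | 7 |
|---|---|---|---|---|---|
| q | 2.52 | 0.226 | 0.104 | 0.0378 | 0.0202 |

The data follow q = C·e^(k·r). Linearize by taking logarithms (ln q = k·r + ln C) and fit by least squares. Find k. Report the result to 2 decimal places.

With ln qᵢ as the transformed response and rᵢ as the regressor:
AᵀA = [[127.0000, 23.0000]; [23.0000, 5]], rhs = [-63.3086, -10.0038]ᵀ  (here Σr = 23.0000, Σ(r)² = 127.0000, Σln q = -10.0038, Σr·ln q = -63.3086).
Δ = 127.0000·5 − (23.0000)² = 106.0000; k = (-63.3086·5 − 23.0000·-10.0038)/106.0000 = -0.81561, ln C = (127.0000·-10.0038 − 23.0000·-63.3086)/106.0000 = 1.75104.

k = -0.82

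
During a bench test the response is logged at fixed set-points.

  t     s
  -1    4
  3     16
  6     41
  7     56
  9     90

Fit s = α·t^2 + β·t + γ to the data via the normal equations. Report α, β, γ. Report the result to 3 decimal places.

α = 1.003, β = 0.459, γ = 3.900

With design matrix A, AᵀA = [[10340, 1314, 176]; [1314, 176, 24]; [176, 24, 5]] and Aᵀs = [11658, 1492, 207]ᵀ.
Inverting the 3×3 Gram matrix, [α, β, γ]ᵀ = [13310/13273, 6089/13273, 51763/13273]ᵀ.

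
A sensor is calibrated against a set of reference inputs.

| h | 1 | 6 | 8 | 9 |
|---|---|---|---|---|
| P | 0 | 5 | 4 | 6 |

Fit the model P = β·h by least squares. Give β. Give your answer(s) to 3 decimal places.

β = 0.637

Compute the Gram sums: Σh·h = 182.
For MᵀP: Σh·P = 116.
Normal equations: [[182]]·[β]ᵀ = [116]ᵀ.
β = 116/182 = 0.637363.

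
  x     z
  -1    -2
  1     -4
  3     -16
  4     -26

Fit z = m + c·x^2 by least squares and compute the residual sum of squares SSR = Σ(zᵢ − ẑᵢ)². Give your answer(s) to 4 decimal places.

Forming AᵀA = [[4, 27]; [27, 339]] and Aᵀz = [-48, -566]ᵀ gives AᵀA·[m, c]ᵀ = Aᵀz.
Δ = 4·339 − 27² = 627.
m = ((-48)·339 − 27·(-566))/627 = -30/19; c = (4·(-566) − 27·(-48))/627 = -88/57.
Residuals: 64/57, -50/57, -10/19, 16/57; SSR = 136/57.

SSR = 2.3860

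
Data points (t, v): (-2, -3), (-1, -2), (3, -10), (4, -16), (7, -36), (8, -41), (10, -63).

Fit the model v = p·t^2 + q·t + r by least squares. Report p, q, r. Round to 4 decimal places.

p = -0.4833, q = -1.1230, r = -2.9989

Entries of MᵀM: Σt^2·t^2 = 16851, Σt^2·t = 1937, Σt^2 = 243, Σt·t = 243, Σt = 29, Σ1 = 7.
And Σt^2·v = -11048, Σt·v = -1296, Σv = -171.
Normal equations: [[16851, 1937, 243]; [1937, 243, 29]; [243, 29, 7]]·[p, q, r]ᵀ = [-11048, -1296, -171]ᵀ.
Inverting the 3×3 Gram matrix, [p, q, r]ᵀ = [-142483/294812, -331061/294812, -442051/147406]ᵀ.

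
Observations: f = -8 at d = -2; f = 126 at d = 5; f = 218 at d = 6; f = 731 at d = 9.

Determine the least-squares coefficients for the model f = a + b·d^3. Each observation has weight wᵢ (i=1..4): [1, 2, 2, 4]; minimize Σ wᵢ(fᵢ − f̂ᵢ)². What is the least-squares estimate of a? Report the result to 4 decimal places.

a = 0.8919

The normal system AᵀWA·[a, b]ᵀ = AᵀWf is [[9, 3590]; [3590, 2250390]]·[a, b]ᵀ = [3604, 2257336]ᵀ.
Determinant 9·2250390 − 3590² = 7365410.
a = (3604·2250390 − 3590·2257336)/7365410 = 656932/736541; b = (9·2257336 − 3590·3604)/7365410 = 3688832/3682705.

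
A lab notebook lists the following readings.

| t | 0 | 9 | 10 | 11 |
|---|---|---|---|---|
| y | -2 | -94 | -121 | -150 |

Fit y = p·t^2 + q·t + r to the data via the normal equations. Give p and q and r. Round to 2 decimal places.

From the data, Σt^2·t^2 = 31202, Σt^2·t = 3060, Σt^2 = 302, Σt·t = 302, Σt = 30, Σ1 = 4.
Moment sums: Σt^2·y = -37864, Σt·y = -3706, Σy = -367.
Normal equations: [[31202, 3060, 302]; [3060, 302, 30]; [302, 30, 4]]·[p, q, r]ᵀ = [-37864, -3706, -367]ᵀ.
Inverting the 3×3 Gram matrix, [p, q, r]ᵀ = [-23941/14852, 63269/14852, -29643/14852]ᵀ.

p = -1.61, q = 4.26, r = -2.00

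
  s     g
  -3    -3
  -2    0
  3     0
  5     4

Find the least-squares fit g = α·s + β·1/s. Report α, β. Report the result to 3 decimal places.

α = 0.948, β = -3.889

The normal system MᵀM·[α, β]ᵀ = Mᵀg is [[47, 4]; [4, 461/900]]·[α, β]ᵀ = [29, 9/5]ᵀ.
Eliminating β: (461/900)·(row 1) − 4·(row 2) gives (7267/900)·α = (461/900)·29 − 4·(9/5) = 6889/900, so α = 6889/7267.
Then β = ((9/5) − 4·(6889/7267))/(461/900) = -28260/7267.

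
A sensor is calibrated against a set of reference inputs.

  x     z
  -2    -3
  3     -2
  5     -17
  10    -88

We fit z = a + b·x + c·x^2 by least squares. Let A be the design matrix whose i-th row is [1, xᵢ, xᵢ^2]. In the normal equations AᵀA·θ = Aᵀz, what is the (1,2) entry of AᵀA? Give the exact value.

16

Row 1 ↔ basis 1, column 2 ↔ basis x, so (AᵀA)_{1,2} = Σᵢ x = (1)·(-2) + (1)·(3) + (1)·(5) + (1)·(10) = 16.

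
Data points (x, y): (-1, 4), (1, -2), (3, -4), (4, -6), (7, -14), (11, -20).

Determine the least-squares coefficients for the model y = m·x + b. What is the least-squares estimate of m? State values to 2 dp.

m = -1.99

With design matrix A, AᵀA = [[197, 25]; [25, 6]] and Aᵀy = [-360, -42]ᵀ.
Eliminating b: 6·(row 1) − 25·(row 2) gives 557·m = 6·(-360) − 25·(-42) = -1110, so m = -1110/557.
Then b = ((-42) − 25·(-1110/557))/6 = 726/557.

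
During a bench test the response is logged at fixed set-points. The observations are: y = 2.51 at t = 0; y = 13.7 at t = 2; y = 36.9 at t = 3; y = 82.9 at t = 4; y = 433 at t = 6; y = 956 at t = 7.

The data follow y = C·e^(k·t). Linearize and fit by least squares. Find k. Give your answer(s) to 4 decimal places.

k = 0.8511

Let Y = ln y. Fitting Y = k·t + ln C by least squares:
Sums: Σt = 22.0000, Σ(t)² = 114.0000, Σln y = 24.4970, Σt·ln y = 118.1937.
Normal system: [[114.0000, 22.0000]; [22.0000, 6]]·[k, ln C]ᵀ = [118.1937, 24.4970]ᵀ.
Δ = 114.0000·6 − (22.0000)² = 200.0000; k = (118.1937·6 − 22.0000·24.4970)/200.0000 = 0.85114, ln C = (114.0000·24.4970 − 22.0000·118.1937)/200.0000 = 0.96200.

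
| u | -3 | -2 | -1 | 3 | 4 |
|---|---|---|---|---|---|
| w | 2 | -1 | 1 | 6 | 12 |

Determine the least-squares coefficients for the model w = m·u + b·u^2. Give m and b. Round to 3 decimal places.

Compute the Gram sums: Σu·u = 39, Σu·u^2 = 55, Σu^2·u^2 = 435.
For Mᵀw: Σu·w = 61, Σu^2·w = 261.
Normal equations: [[39, 55]; [55, 435]]·[m, b]ᵀ = [61, 261]ᵀ.
det = 39·435 − 55² = 13940.
m = (61·435 − 55·261)/13940 = 609/697; b = (39·261 − 55·61)/13940 = 1706/3485.

m = 0.874, b = 0.490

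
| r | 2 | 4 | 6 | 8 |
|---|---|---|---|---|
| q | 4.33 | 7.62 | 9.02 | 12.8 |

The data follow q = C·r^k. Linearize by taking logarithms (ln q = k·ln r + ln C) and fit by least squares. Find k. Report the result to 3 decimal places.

k = 0.745

With ln qᵢ as the transformed response and ln rᵢ as the regressor:
AᵀA = [[9.9367, 5.9506]; [5.9506, 4]], rhs = [13.0734, 8.2452]ᵀ  (here Σln r = 5.9506, Σ(ln r)² = 9.9367, Σln q = 8.2452, Σln r·ln q = 13.0734).
Solving (det = 4.3368): k = 0.74460, ln C = 0.95360.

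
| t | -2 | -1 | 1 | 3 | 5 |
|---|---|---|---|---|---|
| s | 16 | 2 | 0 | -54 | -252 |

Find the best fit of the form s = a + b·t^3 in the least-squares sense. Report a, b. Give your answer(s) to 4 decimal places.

a = 0.5820, b = -2.0202

Normal-equation sums: Σ1 = 5, Σt^3 = 144, Σt^3·t^3 = 16420.
Moment sums: Σs = -288, Σt^3·s = -33088.
Normal equations: [[5, 144]; [144, 16420]]·[a, b]ᵀ = [-288, -33088]ᵀ.
Δ = 5·16420 − 144² = 61364.
a = ((-288)·16420 − 144·(-33088))/61364 = 8928/15341; b = (5·(-33088) − 144·(-288))/61364 = -30992/15341.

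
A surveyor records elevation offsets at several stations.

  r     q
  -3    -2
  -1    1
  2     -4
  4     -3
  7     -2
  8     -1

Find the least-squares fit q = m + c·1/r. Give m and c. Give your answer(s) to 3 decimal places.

Compute the Gram sums: Σ1 = 6, Σ1/r = -53/168, Σ1/r·1/r = 41197/28224.
For Xᵀq: Σq = -11, Σ1/r·q = -587/168.
det = 6·(41197/28224) − (-53/168)² = 244373/28224.
m = ((-11)·(41197/28224) − (-53/168)·(-587/168))/(244373/28224) = -484278/244373; c = (6·(-587/168) − (-53/168)·(-11))/(244373/28224) = -689640/244373.

m = -1.982, c = -2.822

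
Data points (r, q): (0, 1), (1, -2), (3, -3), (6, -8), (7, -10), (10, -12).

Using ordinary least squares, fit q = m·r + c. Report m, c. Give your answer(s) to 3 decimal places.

Setting ∂/∂m … = 0 gives: 195·m + 27·c = -249;  27·m + 6·c = -34.
Eliminating c: 6·(row 1) − 27·(row 2) gives 441·m = 6·(-249) − 27·(-34) = -576, so m = -64/49.
Then c = ((-34) − 27·(-64/49))/6 = 31/147.

m = -1.306, c = 0.211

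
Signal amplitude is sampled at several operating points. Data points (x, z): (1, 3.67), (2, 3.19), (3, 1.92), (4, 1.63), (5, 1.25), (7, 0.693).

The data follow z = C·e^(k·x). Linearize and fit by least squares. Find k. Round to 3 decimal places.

k = -0.283

Let Y = ln z. Fitting Y = k·x + ln C by least squares:
Σx = 22.0000, Σ(x)² = 104.0000, Σln z = 3.4575, Σx·ln z = 6.0802.
Normal system: [[104.0000, 22.0000]; [22.0000, 6]]·[k, ln C]ᵀ = [6.0802, 3.4575]ᵀ.
Solving (det = 140.0000): k = -0.28275, ln C = 1.61300.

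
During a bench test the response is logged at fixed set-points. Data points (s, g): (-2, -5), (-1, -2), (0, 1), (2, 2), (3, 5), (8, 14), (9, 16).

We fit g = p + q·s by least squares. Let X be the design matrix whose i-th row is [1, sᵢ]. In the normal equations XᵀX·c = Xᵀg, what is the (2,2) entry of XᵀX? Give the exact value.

Row 2 ↔ basis s, column 2 ↔ basis s, so (XᵀX)_{2,2} = Σᵢ (s)·(s) = (-2)·(-2) + (-1)·(-1) + (0)·(0) + (2)·(2) + (3)·(3) + (8)·(8) + (9)·(9) = 163.

163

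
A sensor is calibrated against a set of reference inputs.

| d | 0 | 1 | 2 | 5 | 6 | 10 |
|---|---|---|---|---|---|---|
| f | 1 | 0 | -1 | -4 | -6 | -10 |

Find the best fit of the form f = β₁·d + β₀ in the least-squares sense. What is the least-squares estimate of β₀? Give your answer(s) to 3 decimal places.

β₀ = 1.124

Sums needed: Σd·d = 166, Σd = 24, Σ1 = 6.
And Σd·f = -158, Σf = -20.
det = 166·6 − 24² = 420.
β₁ = ((-158)·6 − 24·(-20))/420 = -39/35; β₀ = (166·(-20) − 24·(-158))/420 = 118/105.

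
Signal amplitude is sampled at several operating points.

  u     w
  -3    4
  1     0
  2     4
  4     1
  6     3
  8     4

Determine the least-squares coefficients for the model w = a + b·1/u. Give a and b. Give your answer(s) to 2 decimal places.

a = 3.43, b = -2.69

Sums needed: Σ1 = 6, Σ1/u = 41/24, Σ1/u·1/u = 845/576.
For Xᵀw: Σw = 16, Σ1/u·w = 23/12.
Normal equations: [[6, 41/24]; [41/24, 845/576]]·[a, b]ᵀ = [16, 23/12]ᵀ.
Δ = 6·(845/576) − (41/24)² = 3389/576.
a = (16·(845/576) − (41/24)·(23/12))/(3389/576) = 11634/3389; b = (6·(23/12) − (41/24)·16)/(3389/576) = -9120/3389.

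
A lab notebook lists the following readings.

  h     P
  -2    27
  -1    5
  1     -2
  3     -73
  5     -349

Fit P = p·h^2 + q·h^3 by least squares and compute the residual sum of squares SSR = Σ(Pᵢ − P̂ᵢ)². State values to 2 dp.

SSR = 1.83

The normal equations are: 724·p + 3336·q = -9271;  3336·p + 16420·q = -45819.
(Σh^2·h^2 = 724, Σh^2·h^3 = 3336, Σh^3·h^3 = 16420, Σh^2·P = -9271, Σh^3·P = -45819.)
Eliminating q: 16420·(row 1) − 3336·(row 2) gives 759184·p = 16420·(-9271) − 3336·(-45819) = 622364, so p = 155591/189796.
Then q = ((-45819) − 3336·(155591/189796))/16420 = -561225/189796.
Residuals: 134/2063, 58041/47449, 13021/94898, -25588/47449, 12273/94898; SSR = 173367/94898.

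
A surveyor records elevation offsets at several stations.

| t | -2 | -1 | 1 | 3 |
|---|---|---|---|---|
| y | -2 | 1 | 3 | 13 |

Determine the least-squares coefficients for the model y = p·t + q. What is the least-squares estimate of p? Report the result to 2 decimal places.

p = 2.80

Normal-equation sums: Σt·t = 15, Σt = 1, Σ1 = 4.
For Mᵀy: Σt·y = 45, Σy = 15.
Eliminating q: 4·(row 1) − 1·(row 2) gives 59·p = 4·45 − 1·15 = 165, so p = 165/59.
Then q = (15 − 1·(165/59))/4 = 180/59.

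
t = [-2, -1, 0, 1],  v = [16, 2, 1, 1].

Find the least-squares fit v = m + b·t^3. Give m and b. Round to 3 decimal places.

The normal equations are: 4·m + (-8)·b = 20;  (-8)·m + 66·b = -129.
(Σ1 = 4, Σt^3 = -8, Σt^3·t^3 = 66, Σv = 20, Σt^3·v = -129.)
det = 4·66 − (-8)² = 200.
m = (20·66 − (-8)·(-129))/200 = 36/25; b = (4·(-129) − (-8)·20)/200 = -89/50.

m = 1.440, b = -1.780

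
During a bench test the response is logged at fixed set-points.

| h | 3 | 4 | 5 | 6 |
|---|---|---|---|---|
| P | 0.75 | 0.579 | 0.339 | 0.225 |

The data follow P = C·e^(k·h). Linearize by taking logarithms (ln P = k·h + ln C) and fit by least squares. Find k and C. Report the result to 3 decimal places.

With ln Pᵢ as the transformed response and hᵢ as the regressor:
AᵀA = [[86.0000, 18.0000]; [18.0000, 4]], rhs = [-17.4076, -3.4075]ᵀ  (here Σh = 18.0000, Σ(h)² = 86.0000, Σln P = -3.4075, Σh·ln P = -17.4076).
Solving (det = 20.0000): k = -0.41472, ln C = 1.01436, so C = exp(1.01436) = 2.75761.

k = -0.415, C = 2.758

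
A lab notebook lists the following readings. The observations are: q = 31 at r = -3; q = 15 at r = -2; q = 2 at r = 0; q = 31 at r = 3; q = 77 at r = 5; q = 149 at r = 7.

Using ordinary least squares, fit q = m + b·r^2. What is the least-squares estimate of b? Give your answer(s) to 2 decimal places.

Entries of XᵀX: Σ1 = 6, Σr^2 = 96, Σr^2·r^2 = 3204.
For Xᵀq: Σq = 305, Σr^2·q = 9844.
So XᵀX·[m, b]ᵀ = Xᵀq: [[6, 96]; [96, 3204]]·[m, b]ᵀ = [305, 9844]ᵀ.
Determinant 6·3204 − 96² = 10008.
m = (305·3204 − 96·9844)/10008 = 2683/834; b = (6·9844 − 96·305)/10008 = 1241/417.

b = 2.98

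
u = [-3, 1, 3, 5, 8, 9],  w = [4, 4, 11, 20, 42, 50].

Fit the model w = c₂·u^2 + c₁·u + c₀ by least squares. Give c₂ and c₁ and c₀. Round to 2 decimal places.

Entries of XᵀX: Σu^2·u^2 = 11445, Σu^2·u = 1367, Σu^2 = 189, Σu·u = 189, Σu = 23, Σ1 = 6.
And Σu^2·w = 7377, Σu·w = 911, Σw = 131.
XᵀX·[c₂, c₁, c₀]ᵀ = Xᵀw becomes [[11445, 1367, 189]; [1367, 189, 23]; [189, 23, 6]]·[c₂, c₁, c₀]ᵀ = [7377, 911, 131]ᵀ.
Inverting the 3×3 Gram matrix, [c₂, c₁, c₀]ᵀ = [19525/42276, 78331/70460, 159784/52845]ᵀ.

c₂ = 0.46, c₁ = 1.11, c₀ = 3.02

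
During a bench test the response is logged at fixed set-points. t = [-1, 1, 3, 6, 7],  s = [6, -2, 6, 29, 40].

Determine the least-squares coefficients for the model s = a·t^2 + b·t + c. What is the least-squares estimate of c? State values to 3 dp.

c = 1.532

Normal-equation sums: Σt^2·t^2 = 3780, Σt^2·t = 586, Σt^2 = 96, Σt·t = 96, Σt = 16, Σ1 = 5.
Moment sums: Σt^2·s = 3062, Σt·s = 464, Σs = 79.
AᵀA·[a, b, c]ᵀ = Aᵀs becomes [[3780, 586, 96]; [586, 96, 16]; [96, 16, 5]]·[a, b, c]ᵀ = [3062, 464, 79]ᵀ.
Inverting the 3×3 Gram matrix, [a, b, c]ᵀ = [12928/11299, -27187/11299, 17305/11299]ᵀ.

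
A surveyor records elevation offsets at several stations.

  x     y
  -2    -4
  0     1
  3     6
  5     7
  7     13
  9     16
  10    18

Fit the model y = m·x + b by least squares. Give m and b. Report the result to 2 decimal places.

m = 1.77, b = 0.05

Normal-equation sums: Σx·x = 268, Σx = 32, Σ1 = 7.
Right-hand side: Σx·y = 476, Σy = 57.
So MᵀM·[m, b]ᵀ = Mᵀy: [[268, 32]; [32, 7]]·[m, b]ᵀ = [476, 57]ᵀ.
Δ = 268·7 − 32² = 852.
m = (476·7 − 32·57)/852 = 377/213; b = (268·57 − 32·476)/852 = 11/213.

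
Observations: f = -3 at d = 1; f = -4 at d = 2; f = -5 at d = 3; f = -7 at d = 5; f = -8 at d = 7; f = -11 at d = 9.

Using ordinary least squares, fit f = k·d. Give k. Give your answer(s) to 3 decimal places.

The normal system MᵀM·[k]ᵀ = Mᵀf is [[169]]·[k]ᵀ = [-216]ᵀ.
k = (-216)/169 = -1.27811.

k = -1.278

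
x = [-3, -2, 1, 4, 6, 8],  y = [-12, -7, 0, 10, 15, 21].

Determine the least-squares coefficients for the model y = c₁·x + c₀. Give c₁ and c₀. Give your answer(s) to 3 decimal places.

c₁ = 2.928, c₀ = -2.332

Sums needed: Σx·x = 130, Σx = 14, Σ1 = 6.
Right-hand side: Σx·y = 348, Σy = 27.
Normal equations: [[130, 14]; [14, 6]]·[c₁, c₀]ᵀ = [348, 27]ᵀ.
Eliminating c₀: 6·(row 1) − 14·(row 2) gives 584·c₁ = 6·348 − 14·27 = 1710, so c₁ = 855/292.
Then c₀ = (27 − 14·(855/292))/6 = -681/292.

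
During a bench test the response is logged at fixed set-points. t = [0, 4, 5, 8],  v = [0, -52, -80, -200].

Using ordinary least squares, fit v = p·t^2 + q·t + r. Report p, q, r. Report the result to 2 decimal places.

From the data, Σt^2·t^2 = 4977, Σt^2·t = 701, Σt^2 = 105, Σt·t = 105, Σt = 17, Σ1 = 4.
Moment sums: Σt^2·v = -15632, Σt·v = -2208, Σv = -332.
Inverting the 3×3 Gram matrix, [p, q, r]ᵀ = [-3, -1, 0]ᵀ.

p = -3.00, q = -1.00, r = 0.00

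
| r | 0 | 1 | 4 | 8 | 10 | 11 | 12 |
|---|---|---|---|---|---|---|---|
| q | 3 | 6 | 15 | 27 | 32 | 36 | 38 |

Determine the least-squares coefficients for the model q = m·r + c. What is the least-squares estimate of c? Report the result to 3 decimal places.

Compute the Gram sums: Σr·r = 446, Σr = 46, Σ1 = 7.
Moment sums: Σr·q = 1454, Σq = 157.
XᵀX·[m, c]ᵀ = Xᵀq becomes [[446, 46]; [46, 7]]·[m, c]ᵀ = [1454, 157]ᵀ.
det = 446·7 − 46² = 1006.
m = (1454·7 − 46·157)/1006 = 1478/503; c = (446·157 − 46·1454)/1006 = 1569/503.

c = 3.119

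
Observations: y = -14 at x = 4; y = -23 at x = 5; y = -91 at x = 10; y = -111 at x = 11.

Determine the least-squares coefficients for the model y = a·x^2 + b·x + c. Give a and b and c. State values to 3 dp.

Setting ∂/∂a … = 0 gives: 25522·a + 2520·b + 262·c = -23330;  2520·a + 262·b + 30·c = -2302;  262·a + 30·b + 4·c = -239.
Solving the 3×3 system (Gaussian elimination) gives a = -11/12, b = -3/148, c = 197/444.

a = -0.917, b = -0.020, c = 0.444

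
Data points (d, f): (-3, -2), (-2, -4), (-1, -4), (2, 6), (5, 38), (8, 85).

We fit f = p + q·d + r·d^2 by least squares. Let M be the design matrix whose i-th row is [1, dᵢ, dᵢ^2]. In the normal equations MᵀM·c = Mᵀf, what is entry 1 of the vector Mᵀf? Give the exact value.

Entry 1 ↔ basis 1, so (Mᵀf)_{1} = Σᵢ fᵢ = (1)·(-2) + (1)·(-4) + (1)·(-4) + (1)·(6) + (1)·(38) + (1)·(85) = 119.

119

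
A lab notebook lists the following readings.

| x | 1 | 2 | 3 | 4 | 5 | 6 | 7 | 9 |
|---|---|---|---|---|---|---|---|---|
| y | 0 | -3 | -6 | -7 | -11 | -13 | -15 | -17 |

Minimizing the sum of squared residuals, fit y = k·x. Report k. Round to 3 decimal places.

Compute the Gram sums: Σx·x = 221.
For Aᵀy: Σx·y = -443.
k = (-443)/221 = -2.00452.

k = -2.005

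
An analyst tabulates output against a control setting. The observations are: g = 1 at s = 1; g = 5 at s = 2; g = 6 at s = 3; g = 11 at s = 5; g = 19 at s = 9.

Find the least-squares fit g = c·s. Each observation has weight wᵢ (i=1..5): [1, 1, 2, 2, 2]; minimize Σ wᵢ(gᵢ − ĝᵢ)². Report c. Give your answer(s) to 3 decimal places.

c = 2.123

The normal equations are: 235·c = 499.
(Σwᵢ·s·s = 235, Σwᵢ·s·g = 499.)
c = 499/235 = 2.1234.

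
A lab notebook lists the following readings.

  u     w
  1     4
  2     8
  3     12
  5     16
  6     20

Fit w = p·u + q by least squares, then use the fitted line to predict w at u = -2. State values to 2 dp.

With design matrix X, XᵀX = [[75, 17]; [17, 5]] and Xᵀw = [256, 60]ᵀ.
Eliminating q: 5·(row 1) − 17·(row 2) gives 86·p = 5·256 − 17·60 = 260, so p = 130/43.
Then q = (60 − 17·(130/43))/5 = 74/43.
At u = -2: ŵ = (130/43)·(-2) + (74/43)·(1) = -186/43.

ŵ = -4.33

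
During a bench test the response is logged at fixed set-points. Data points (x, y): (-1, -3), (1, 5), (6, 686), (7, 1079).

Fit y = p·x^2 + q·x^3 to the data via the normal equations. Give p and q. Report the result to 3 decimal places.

p = 1.226, q = 2.971

With design matrix A, AᵀA = [[3699, 24583]; [24583, 164307]] and Aᵀy = [77569, 518281]ᵀ.
det = 3699·164307 − 24583² = 3447704.
p = (77569·164307 − 24583·518281)/3447704 = 81305/66302; q = (3699·518281 − 24583·77569)/3447704 = 2560673/861926.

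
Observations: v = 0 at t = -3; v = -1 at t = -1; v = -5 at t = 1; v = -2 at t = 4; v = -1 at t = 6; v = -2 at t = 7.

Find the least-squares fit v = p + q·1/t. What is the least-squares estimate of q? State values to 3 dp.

From the data, Σ1 = 6, Σ1/t = 19/84, Σ1/t·1/t = 15677/7056.
Moment sums: Σv = -11, Σ1/t·v = -104/21.
Eliminating q: (15677/7056)·(row 1) − (19/84)·(row 2) gives (93701/7056)·p = (15677/7056)·(-11) − (19/84)·(-104/21) = -164543/7056, so p = -164543/93701.
Then q = ((-104/21) − (19/84)·(-164543/93701))/(15677/7056) = -192108/93701.

q = -2.050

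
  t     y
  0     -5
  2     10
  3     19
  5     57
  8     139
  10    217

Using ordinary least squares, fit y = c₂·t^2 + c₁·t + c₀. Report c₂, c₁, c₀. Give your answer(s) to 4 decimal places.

c₂ = 1.9862, c₁ = 2.1881, c₀ = -4.2456

AᵀA·[c₂, c₁, c₀]ᵀ = Aᵀy reads: 14818·c₂ + 1672·c₁ + 202·c₀ = 32232;  1672·c₂ + 202·c₁ + 28·c₀ = 3644;  202·c₂ + 28·c₁ + 6·c₀ = 437.
(Σt^2·t^2 = 14818, Σt^2·t = 1672, Σt^2 = 202, Σt·t = 202, Σt = 28, Σ1 = 6, Σt^2·y = 32232, Σt·y = 3644, Σy = 437.)
Solving the 3×3 system (Gaussian elimination) gives c₂ = 119099/59964, c₁ = 65603/29982, c₀ = -84861/19988.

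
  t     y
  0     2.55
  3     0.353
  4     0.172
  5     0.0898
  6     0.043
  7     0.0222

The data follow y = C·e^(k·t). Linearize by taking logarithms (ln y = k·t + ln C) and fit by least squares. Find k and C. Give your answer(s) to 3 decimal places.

Let Y = ln y. Fitting Y = k·t + ln C by least squares:
Sums: Σt = 25.0000, Σ(t)² = 135.0000, Σln y = -11.2298, Σt·ln y = -67.7487.
Normal system: [[135.0000, 25.0000]; [25.0000, 6]]·[k, ln C]ᵀ = [-67.7487, -11.2298]ᵀ.
Slope k = (n·Σt·ln y − Σt·Σln y)/(n·Σ(t)² − (Σt)²) = (6·-67.7487 − 25.0000·-11.2298)/185.0000 = -0.67971; ln C = (Σln y − k·Σt)/n = 0.96048, so C = exp(0.96048) = 2.61296.

k = -0.680, C = 2.613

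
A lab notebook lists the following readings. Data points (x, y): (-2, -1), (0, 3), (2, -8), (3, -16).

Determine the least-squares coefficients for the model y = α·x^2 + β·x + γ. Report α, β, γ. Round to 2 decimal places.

α = -1.58, β = -1.56, γ = 2.37

With design matrix M, MᵀM = [[113, 27, 17]; [27, 17, 3]; [17, 3, 4]] and Mᵀy = [-180, -62, -22]ᵀ.
Inverting the 3×3 Gram matrix, [α, β, γ]ᵀ = [-1255/796, -1243/796, 472/199]ᵀ.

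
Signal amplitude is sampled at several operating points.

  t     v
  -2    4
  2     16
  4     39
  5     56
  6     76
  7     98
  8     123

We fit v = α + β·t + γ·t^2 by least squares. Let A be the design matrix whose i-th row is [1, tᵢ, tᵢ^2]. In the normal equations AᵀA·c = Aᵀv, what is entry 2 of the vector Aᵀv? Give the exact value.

2586

Entry 2 ↔ basis t, so (Aᵀv)_{2} = Σᵢ (t)·vᵢ = (-2)·(4) + (2)·(16) + (4)·(39) + (5)·(56) + (6)·(76) + (7)·(98) + (8)·(123) = 2586.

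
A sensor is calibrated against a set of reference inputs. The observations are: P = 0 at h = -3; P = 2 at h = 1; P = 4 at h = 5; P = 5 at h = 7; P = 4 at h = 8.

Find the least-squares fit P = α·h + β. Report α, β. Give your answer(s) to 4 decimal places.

Sums needed: Σh·h = 148, Σh = 18, Σ1 = 5.
Moment sums: Σh·P = 89, ΣP = 15.
Determinant 148·5 − 18² = 416.
α = (89·5 − 18·15)/416 = 175/416; β = (148·15 − 18·89)/416 = 309/208.

α = 0.4207, β = 1.4856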